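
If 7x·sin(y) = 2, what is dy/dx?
Take d/dx of both sides. Since y is implicitly a function of x, the chain rule attaches a y' = dy/dx factor whenever we differentiate through y.

Set F(x, y) = (left side) − (right side), so the curve is F = 0. Differentiating each term of F:
  d/dx[7x·sin(y)] = 7x·y'·cos(y) + 7sin(y)
  d/dx[-2] = 0

Collecting, the y'-free part is the partial derivative in x and the y' coefficient is the partial derivative in y:
  ∂F/∂x = 7sin(y)
  ∂F/∂y = 7x·cos(y)

so d/dx[F(x, y(x))] = ∂F/∂x + (∂F/∂y)·y' = 0. Rearranging,
  dy/dx = -(∂F/∂x)/(∂F/∂y) = -(7sin(y))/(7x·cos(y)) = -tan(y)/x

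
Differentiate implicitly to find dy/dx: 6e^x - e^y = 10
Differentiate the relation implicitly: treat y = y(x) and apply the chain rule, so every y-derivative picks up a y' = dy/dx factor.

With everything moved to the left-hand side, differentiate term by term:
  d/dx[6e^(x)] = 6e^(x)
  d/dx[-e^(y)] = -y'·e^(y)
  d/dx[-10] = 0

Separating the contributions that come from x directly and those that come through y:
  without y':      6e^(x)
  multiplying y':  -e^(y)

so (6e^(x)) + (-e^(y))·y' = 0, and therefore
  dy/dx = -(6e^(x))/(-e^(y)) = 6e^(x - y)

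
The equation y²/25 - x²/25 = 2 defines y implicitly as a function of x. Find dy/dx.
Take d/dx of both sides. Since y is implicitly a function of x, the chain rule attaches a y' = dy/dx factor whenever we differentiate through y.

Set F(x, y) = (left side) − (right side), so the curve is F = 0. Differentiating each term of F:
  d/dx[-x^2/25] = -2x/25
  d/dx[y^2/25] = 2y·y'/25
  d/dx[-2] = 0

Collecting, the y'-free part is the partial derivative in x and the y' coefficient is the partial derivative in y:
  ∂F/∂x = -2x/25
  ∂F/∂y = 2y/25

so d/dx[F(x, y(x))] = ∂F/∂x + (∂F/∂y)·y' = 0. Rearranging,
  dy/dx = -(∂F/∂x)/(∂F/∂y) = -(-2x/25)/(2y/25) = x/y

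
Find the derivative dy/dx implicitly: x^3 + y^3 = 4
Take d/dx of both sides. Since y is implicitly a function of x, the chain rule attaches a y' = dy/dx factor whenever we differentiate through y.

Set F(x, y) = (left side) − (right side), so the curve is F = 0. Differentiating each term of F:
  d/dx[x^3] = 3x^2
  d/dx[y^3] = 3y^2·y'
  d/dx[-4] = 0

Collecting, the y'-free part is the partial derivative in x and the y' coefficient is the partial derivative in y:
  ∂F/∂x = 3x^2
  ∂F/∂y = 3y^2

so d/dx[F(x, y(x))] = ∂F/∂x + (∂F/∂y)·y' = 0. Rearranging,
  dy/dx = -(∂F/∂x)/(∂F/∂y) = -(3x^2)/(3y^2) = -x^2/y^2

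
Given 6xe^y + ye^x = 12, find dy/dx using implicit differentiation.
Differentiate the relation implicitly: treat y = y(x) and apply the chain rule, so every y-derivative picks up a y' = dy/dx factor.

With everything moved to the left-hand side, differentiate term by term:
  d/dx[6x·e^(y)] = 6x·y'·e^(y) + 6e^(y)
  d/dx[y·e^(x)] = y·e^(x) + y'·e^(x)
  d/dx[-12] = 0

Separating the contributions that come from x directly and those that come through y:
  without y':      y·e^(x) + 6e^(y)
  multiplying y':  6x·e^(y) + e^(x)

so (y·e^(x) + 6e^(y)) + (6x·e^(y) + e^(x))·y' = 0, and therefore
  dy/dx = -(y·e^(x) + 6e^(y))/(6x·e^(y) + e^(x)) = (-y·e^(x) - 6e^(y))/(6x·e^(y) + e^(x))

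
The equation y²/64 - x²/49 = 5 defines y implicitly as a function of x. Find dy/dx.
Differentiate both sides with respect to x, treating y as y(x). By the chain rule, any term containing y contributes a factor of y' = dy/dx when we differentiate it.

Move every term to one side and write the relation as F(x, y) = 0. Term by term,
  d/dx[-x^2/49] = -2x/49
  d/dx[y^2/64] = y·y'/32
  d/dx[-5] = 0

The pieces without y' make up ∂F/∂x and the coefficient of y' is ∂F/∂y:
  ∂F/∂x = -2x/49,
  ∂F/∂y = y/32.

Since d/dx[F] = ∂F/∂x + (∂F/∂y)·y' = 0, solve for y':
  (∂F/∂y)·y' = -∂F/∂x
  dy/dx = -(∂F/∂x)/(∂F/∂y) = -(-2x/49)/(y/32) = 64x/(49y)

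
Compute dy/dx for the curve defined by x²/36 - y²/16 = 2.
Take d/dx of both sides. Since y is implicitly a function of x, the chain rule attaches a y' = dy/dx factor whenever we differentiate through y.

Set F(x, y) = (left side) − (right side), so the curve is F = 0. Differentiating each term of F:
  d/dx[x^2/36] = x/18
  d/dx[-y^2/16] = -y·y'/8
  d/dx[-2] = 0

Collecting, the y'-free part is the partial derivative in x and the y' coefficient is the partial derivative in y:
  ∂F/∂x = x/18
  ∂F/∂y = -y/8

so d/dx[F(x, y(x))] = ∂F/∂x + (∂F/∂y)·y' = 0. Rearranging,
  dy/dx = -(∂F/∂x)/(∂F/∂y) = -(x/18)/(-y/8) = 4x/(9y)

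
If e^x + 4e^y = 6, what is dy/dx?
Apply d/dx to both sides, remembering that y depends on x. Each occurrence of y therefore brings in a y' = dy/dx via the chain rule.

With F(x, y) equal to the left-hand side minus the right, differentiate F term by term:
  d/dx[e^(x)] = e^(x)
  d/dx[4e^(y)] = 4·y'·e^(y)
  d/dx[-6] = 0
Adding these up, d/dx[F] = 0 becomes
  (e^(x)) + (4e^(y))·y' = 0,
so isolating y',
  dy/dx = -(e^(x))/(4e^(y)) = -e^(x - y)/4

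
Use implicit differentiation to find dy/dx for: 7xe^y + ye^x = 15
Differentiate the relation implicitly: treat y = y(x) and apply the chain rule, so every y-derivative picks up a y' = dy/dx factor.

With everything moved to the left-hand side, differentiate term by term:
  d/dx[7x·e^(y)] = 7x·y'·e^(y) + 7e^(y)
  d/dx[y·e^(x)] = y·e^(x) + y'·e^(x)
  d/dx[-15] = 0

Separating the contributions that come from x directly and those that come through y:
  without y':      y·e^(x) + 7e^(y)
  multiplying y':  7x·e^(y) + e^(x)

so (y·e^(x) + 7e^(y)) + (7x·e^(y) + e^(x))·y' = 0, and therefore
  dy/dx = -(y·e^(x) + 7e^(y))/(7x·e^(y) + e^(x)) = (-y·e^(x) - 7e^(y))/(7x·e^(y) + e^(x))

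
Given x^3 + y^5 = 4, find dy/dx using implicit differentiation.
Differentiate both sides with respect to x, treating y as y(x). By the chain rule, any term containing y contributes a factor of y' = dy/dx when we differentiate it.

Move every term to one side and write the relation as F(x, y) = 0. Term by term,
  d/dx[x^3] = 3x^2
  d/dx[y^5] = 5y^4·y'
  d/dx[-4] = 0

The pieces without y' make up ∂F/∂x and the coefficient of y' is ∂F/∂y:
  ∂F/∂x = 3x^2,
  ∂F/∂y = 5y^4.

Since d/dx[F] = ∂F/∂x + (∂F/∂y)·y' = 0, solve for y':
  (∂F/∂y)·y' = -∂F/∂x
  dy/dx = -(∂F/∂x)/(∂F/∂y) = -(3x^2)/(5y^4) = -3x^2/(5y^4)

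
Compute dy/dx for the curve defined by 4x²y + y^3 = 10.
Take d/dx of both sides. Since y is implicitly a function of x, the chain rule attaches a y' = dy/dx factor whenever we differentiate through y.

Set F(x, y) = (left side) − (right side), so the curve is F = 0. Differentiating each term of F:
  d/dx[4x^2y] = 4x^2·y' + 8xy
  d/dx[y^3] = 3y^2·y'
  d/dx[-10] = 0

Collecting, the y'-free part is the partial derivative in x and the y' coefficient is the partial derivative in y:
  ∂F/∂x = 8xy
  ∂F/∂y = 4x^2 + 3y^2

so d/dx[F(x, y(x))] = ∂F/∂x + (∂F/∂y)·y' = 0. Rearranging,
  dy/dx = -(∂F/∂x)/(∂F/∂y) = -(8xy)/(4x^2 + 3y^2) = -8xy/(4x^2 + 3y^2)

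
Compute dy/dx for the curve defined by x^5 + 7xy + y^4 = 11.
Take d/dx of both sides. Since y is implicitly a function of x, the chain rule attaches a y' = dy/dx factor whenever we differentiate through y.

Set F(x, y) = (left side) − (right side), so the curve is F = 0. Differentiating each term of F:
  d/dx[x^5] = 5x^4
  d/dx[7xy] = 7x·y' + 7y
  d/dx[y^4] = 4y^3·y'
  d/dx[-11] = 0

Collecting, the y'-free part is the partial derivative in x and the y' coefficient is the partial derivative in y:
  ∂F/∂x = 5x^4 + 7y
  ∂F/∂y = 7x + 4y^3

so d/dx[F(x, y(x))] = ∂F/∂x + (∂F/∂y)·y' = 0. Rearranging,
  dy/dx = -(∂F/∂x)/(∂F/∂y) = -(5x^4 + 7y)/(7x + 4y^3) = (-5x^4 - 7y)/(7x + 4y^3)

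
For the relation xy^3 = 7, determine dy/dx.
Differentiate the relation implicitly: treat y = y(x) and apply the chain rule, so every y-derivative picks up a y' = dy/dx factor.

With everything moved to the left-hand side, differentiate term by term:
  d/dx[xy^3] = 3xy^2·y' + y^3
  d/dx[-7] = 0

Separating the contributions that come from x directly and those that come through y:
  without y':      y^3
  multiplying y':  3xy^2

so (y^3) + (3xy^2)·y' = 0, and therefore
  dy/dx = -(y^3)/(3xy^2) = -y/(3x)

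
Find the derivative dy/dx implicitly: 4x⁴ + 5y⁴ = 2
Differentiate both sides with respect to x, treating y as y(x). By the chain rule, any term containing y contributes a factor of y' = dy/dx when we differentiate it.

Move every term to one side and write the relation as F(x, y) = 0. Term by term,
  d/dx[4x^4] = 16x^3
  d/dx[5y^4] = 20y^3·y'
  d/dx[-2] = 0

The pieces without y' make up ∂F/∂x and the coefficient of y' is ∂F/∂y:
  ∂F/∂x = 16x^3,
  ∂F/∂y = 20y^3.

Since d/dx[F] = ∂F/∂x + (∂F/∂y)·y' = 0, solve for y':
  (∂F/∂y)·y' = -∂F/∂x
  dy/dx = -(∂F/∂x)/(∂F/∂y) = -(16x^3)/(20y^3) = -4x^3/(5y^3)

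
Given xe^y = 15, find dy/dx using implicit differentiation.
Differentiate both sides with respect to x, treating y as y(x). By the chain rule, any term containing y contributes a factor of y' = dy/dx when we differentiate it.

Move every term to one side and write the relation as F(x, y) = 0. Term by term,
  d/dx[x·e^(y)] = x·y'·e^(y) + e^(y)
  d/dx[-15] = 0

The pieces without y' make up ∂F/∂x and the coefficient of y' is ∂F/∂y:
  ∂F/∂x = e^(y),
  ∂F/∂y = x·e^(y).

Since d/dx[F] = ∂F/∂x + (∂F/∂y)·y' = 0, solve for y':
  (∂F/∂y)·y' = -∂F/∂x
  dy/dx = -(∂F/∂x)/(∂F/∂y) = -(e^(y))/(x·e^(y)) = -1/x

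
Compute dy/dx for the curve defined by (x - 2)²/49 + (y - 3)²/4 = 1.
Take d/dx of both sides. Since y is implicitly a function of x, the chain rule attaches a y' = dy/dx factor whenever we differentiate through y.

Set F(x, y) = (left side) − (right side), so the curve is F = 0. Differentiating each term of F:
  d/dx[(x - 2)^2/49] = 2x/49 - 4/49
  d/dx[(y - 3)^2/4] = y'(y - 3)/2
  d/dx[-1] = 0

Collecting, the y'-free part is the partial derivative in x and the y' coefficient is the partial derivative in y:
  ∂F/∂x = 2x/49 - 4/49
  ∂F/∂y = y/2 - 3/2

so d/dx[F(x, y(x))] = ∂F/∂x + (∂F/∂y)·y' = 0. Rearranging,
  dy/dx = -(∂F/∂x)/(∂F/∂y) = -(2x/49 - 4/49)/(y/2 - 3/2)
        = -(2(x - 2)/49)/((y - 3)/2) = 4(2 - x)/(49(y - 3))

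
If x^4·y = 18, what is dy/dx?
Differentiate both sides with respect to x, treating y as y(x). By the chain rule, any term containing y contributes a factor of y' = dy/dx when we differentiate it.

Move every term to one side and write the relation as F(x, y) = 0. Term by term,
  d/dx[x^4y] = x^4·y' + 4x^3y
  d/dx[-18] = 0

The pieces without y' make up ∂F/∂x and the coefficient of y' is ∂F/∂y:
  ∂F/∂x = 4x^3y,
  ∂F/∂y = x^4.

Since d/dx[F] = ∂F/∂x + (∂F/∂y)·y' = 0, solve for y':
  (∂F/∂y)·y' = -∂F/∂x
  dy/dx = -(∂F/∂x)/(∂F/∂y) = -(4x^3y)/(x^4) = -4y/x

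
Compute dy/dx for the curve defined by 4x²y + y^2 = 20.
Differentiate both sides with respect to x, treating y as y(x). By the chain rule, any term containing y contributes a factor of y' = dy/dx when we differentiate it.

Move every term to one side and write the relation as F(x, y) = 0. Term by term,
  d/dx[4x^2y] = 4x^2·y' + 8xy
  d/dx[y^2] = 2y·y'
  d/dx[-20] = 0

The pieces without y' make up ∂F/∂x and the coefficient of y' is ∂F/∂y:
  ∂F/∂x = 8xy,
  ∂F/∂y = 4x^2 + 2y.

Since d/dx[F] = ∂F/∂x + (∂F/∂y)·y' = 0, solve for y':
  (∂F/∂y)·y' = -∂F/∂x
  dy/dx = -(∂F/∂x)/(∂F/∂y) = -(8xy)/(4x^2 + 2y) = -4xy/(2x^2 + y)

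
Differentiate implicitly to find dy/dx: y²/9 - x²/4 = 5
Take d/dx of both sides. Since y is implicitly a function of x, the chain rule attaches a y' = dy/dx factor whenever we differentiate through y.

Set F(x, y) = (left side) − (right side), so the curve is F = 0. Differentiating each term of F:
  d/dx[-x^2/4] = -x/2
  d/dx[y^2/9] = 2y·y'/9
  d/dx[-5] = 0

Collecting, the y'-free part is the partial derivative in x and the y' coefficient is the partial derivative in y:
  ∂F/∂x = -x/2
  ∂F/∂y = 2y/9

so d/dx[F(x, y(x))] = ∂F/∂x + (∂F/∂y)·y' = 0. Rearranging,
  dy/dx = -(∂F/∂x)/(∂F/∂y) = -(-x/2)/(2y/9) = 9x/(4y)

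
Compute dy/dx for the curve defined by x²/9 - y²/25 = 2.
Differentiate both sides with respect to x, treating y as y(x). By the chain rule, any term containing y contributes a factor of y' = dy/dx when we differentiate it.

Move every term to one side and write the relation as F(x, y) = 0. Term by term,
  d/dx[x^2/9] = 2x/9
  d/dx[-y^2/25] = -2y·y'/25
  d/dx[-2] = 0

The pieces without y' make up ∂F/∂x and the coefficient of y' is ∂F/∂y:
  ∂F/∂x = 2x/9,
  ∂F/∂y = -2y/25.

Since d/dx[F] = ∂F/∂x + (∂F/∂y)·y' = 0, solve for y':
  (∂F/∂y)·y' = -∂F/∂x
  dy/dx = -(∂F/∂x)/(∂F/∂y) = -(2x/9)/(-2y/25) = 25x/(9y)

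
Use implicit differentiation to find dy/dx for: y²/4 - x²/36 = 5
Differentiate the relation implicitly: treat y = y(x) and apply the chain rule, so every y-derivative picks up a y' = dy/dx factor.

With everything moved to the left-hand side, differentiate term by term:
  d/dx[-x^2/36] = -x/18
  d/dx[y^2/4] = y·y'/2
  d/dx[-5] = 0

Separating the contributions that come from x directly and those that come through y:
  without y':      -x/18
  multiplying y':  y/2

so (-x/18) + (y/2)·y' = 0, and therefore
  dy/dx = -(-x/18)/(y/2) = x/(9y)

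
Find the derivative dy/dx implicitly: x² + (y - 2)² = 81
Take d/dx of both sides. Since y is implicitly a function of x, the chain rule attaches a y' = dy/dx factor whenever we differentiate through y.

Set F(x, y) = (left side) − (right side), so the curve is F = 0. Differentiating each term of F:
  d/dx[x^2] = 2x
  d/dx[(y - 2)^2] = 2·y'(y - 2)
  d/dx[-81] = 0

Collecting, the y'-free part is the partial derivative in x and the y' coefficient is the partial derivative in y:
  ∂F/∂x = 2x
  ∂F/∂y = 2y - 4

so d/dx[F(x, y(x))] = ∂F/∂x + (∂F/∂y)·y' = 0. Rearranging,
  dy/dx = -(∂F/∂x)/(∂F/∂y) = -(2x)/(2y - 4) = -x/(y - 2)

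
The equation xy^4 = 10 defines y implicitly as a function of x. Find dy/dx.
Take d/dx of both sides. Since y is implicitly a function of x, the chain rule attaches a y' = dy/dx factor whenever we differentiate through y.

Set F(x, y) = (left side) − (right side), so the curve is F = 0. Differentiating each term of F:
  d/dx[xy^4] = 4xy^3·y' + y^4
  d/dx[-10] = 0

Collecting, the y'-free part is the partial derivative in x and the y' coefficient is the partial derivative in y:
  ∂F/∂x = y^4
  ∂F/∂y = 4xy^3

so d/dx[F(x, y(x))] = ∂F/∂x + (∂F/∂y)·y' = 0. Rearranging,
  dy/dx = -(∂F/∂x)/(∂F/∂y) = -(y^4)/(4xy^3) = -y/(4x)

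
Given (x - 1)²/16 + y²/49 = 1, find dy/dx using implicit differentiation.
Differentiate both sides with respect to x, treating y as y(x). By the chain rule, any term containing y contributes a factor of y' = dy/dx when we differentiate it.

Move every term to one side and write the relation as F(x, y) = 0. Term by term,
  d/dx[y^2/49] = 2y·y'/49
  d/dx[(x - 1)^2/16] = x/8 - 1/8
  d/dx[-1] = 0

The pieces without y' make up ∂F/∂x and the coefficient of y' is ∂F/∂y:
  ∂F/∂x = x/8 - 1/8,
  ∂F/∂y = 2y/49.

Since d/dx[F] = ∂F/∂x + (∂F/∂y)·y' = 0, solve for y':
  (∂F/∂y)·y' = -∂F/∂x
  dy/dx = -(∂F/∂x)/(∂F/∂y) = -(x/8 - 1/8)/(2y/49)
        = -((x - 1)/8)/(2y/49) = 49(1 - x)/(16y)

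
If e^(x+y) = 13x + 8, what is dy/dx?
Differentiate both sides with respect to x, treating y as y(x). By the chain rule, any term containing y contributes a factor of y' = dy/dx when we differentiate it.

Move every term to one side and write the relation as F(x, y) = 0. Term by term,
  d/dx[-13x] = -13
  d/dx[e^(x + y)] = (y' + 1)·e^(x + y)
  d/dx[-8] = 0

The pieces without y' make up ∂F/∂x and the coefficient of y' is ∂F/∂y:
  ∂F/∂x = e^(x + y) - 13,
  ∂F/∂y = e^(x + y).

Since d/dx[F] = ∂F/∂x + (∂F/∂y)·y' = 0, solve for y':
  (∂F/∂y)·y' = -∂F/∂x
  dy/dx = -(∂F/∂x)/(∂F/∂y) = -(e^(x + y) - 13)/(e^(x + y)) = 13e^(-x - y) - 1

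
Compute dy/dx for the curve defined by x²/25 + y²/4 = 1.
Apply d/dx to both sides, remembering that y depends on x. Each occurrence of y therefore brings in a y' = dy/dx via the chain rule.

With F(x, y) equal to the left-hand side minus the right, differentiate F term by term:
  d/dx[x^2/25] = 2x/25
  d/dx[y^2/4] = y·y'/2
  d/dx[-1] = 0
Adding these up, d/dx[F] = 0 becomes
  (2x/25) + (y/2)·y' = 0,
so isolating y',
  dy/dx = -(2x/25)/(y/2) = -4x/(25y)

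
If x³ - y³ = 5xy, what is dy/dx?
Apply d/dx to both sides, remembering that y depends on x. Each occurrence of y therefore brings in a y' = dy/dx via the chain rule.

With F(x, y) equal to the left-hand side minus the right, differentiate F term by term:
  d/dx[x^3] = 3x^2
  d/dx[-5xy] = -5x·y' - 5y
  d/dx[-y^3] = -3y^2·y'
Adding these up, d/dx[F] = 0 becomes
  (3x^2 - 5y) + (-5x - 3y^2)·y' = 0,
so isolating y',
  dy/dx = -(3x^2 - 5y)/(-5x - 3y^2) = (3x^2 - 5y)/(5x + 3y^2)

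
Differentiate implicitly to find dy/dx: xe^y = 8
Apply d/dx to both sides, remembering that y depends on x. Each occurrence of y therefore brings in a y' = dy/dx via the chain rule.

With F(x, y) equal to the left-hand side minus the right, differentiate F term by term:
  d/dx[x·e^(y)] = x·y'·e^(y) + e^(y)
  d/dx[-8] = 0
Adding these up, d/dx[F] = 0 becomes
  (e^(y)) + (x·e^(y))·y' = 0,
so isolating y',
  dy/dx = -(e^(y))/(x·e^(y)) = -1/x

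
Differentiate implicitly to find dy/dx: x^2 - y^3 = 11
Differentiate both sides with respect to x, treating y as y(x). By the chain rule, any term containing y contributes a factor of y' = dy/dx when we differentiate it.

Move every term to one side and write the relation as F(x, y) = 0. Term by term,
  d/dx[x^2] = 2x
  d/dx[-y^3] = -3y^2·y'
  d/dx[-11] = 0

The pieces without y' make up ∂F/∂x and the coefficient of y' is ∂F/∂y:
  ∂F/∂x = 2x,
  ∂F/∂y = -3y^2.

Since d/dx[F] = ∂F/∂x + (∂F/∂y)·y' = 0, solve for y':
  (∂F/∂y)·y' = -∂F/∂x
  dy/dx = -(∂F/∂x)/(∂F/∂y) = -(2x)/(-3y^2) = 2x/(3y^2)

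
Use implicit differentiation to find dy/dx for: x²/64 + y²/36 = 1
Apply d/dx to both sides, remembering that y depends on x. Each occurrence of y therefore brings in a y' = dy/dx via the chain rule.

With F(x, y) equal to the left-hand side minus the right, differentiate F term by term:
  d/dx[x^2/64] = x/32
  d/dx[y^2/36] = y·y'/18
  d/dx[-1] = 0
Adding these up, d/dx[F] = 0 becomes
  (x/32) + (y/18)·y' = 0,
so isolating y',
  dy/dx = -(x/32)/(y/18) = -9x/(16y)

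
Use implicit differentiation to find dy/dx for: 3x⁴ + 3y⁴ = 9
Differentiate the relation implicitly: treat y = y(x) and apply the chain rule, so every y-derivative picks up a y' = dy/dx factor.

With everything moved to the left-hand side, differentiate term by term:
  d/dx[3x^4] = 12x^3
  d/dx[3y^4] = 12y^3·y'
  d/dx[-9] = 0

Separating the contributions that come from x directly and those that come through y:
  without y':      12x^3
  multiplying y':  12y^3

so (12x^3) + (12y^3)·y' = 0, and therefore
  dy/dx = -(12x^3)/(12y^3) = -x^3/y^3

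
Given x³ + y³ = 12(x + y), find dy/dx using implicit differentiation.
Take d/dx of both sides. Since y is implicitly a function of x, the chain rule attaches a y' = dy/dx factor whenever we differentiate through y.

Set F(x, y) = (left side) − (right side), so the curve is F = 0. Differentiating each term of F:
  d/dx[x^3] = 3x^2
  d/dx[-12x] = -12
  d/dx[y^3] = 3y^2·y'
  d/dx[-12y] = -12·y'

Collecting, the y'-free part is the partial derivative in x and the y' coefficient is the partial derivative in y:
  ∂F/∂x = 3x^2 - 12
  ∂F/∂y = 3y^2 - 12

so d/dx[F(x, y(x))] = ∂F/∂x + (∂F/∂y)·y' = 0. Rearranging,
  dy/dx = -(∂F/∂x)/(∂F/∂y) = -(3x^2 - 12)/(3y^2 - 12) = (4 - x^2)/(y^2 - 4)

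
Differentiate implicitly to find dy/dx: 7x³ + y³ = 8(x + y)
Differentiate both sides with respect to x, treating y as y(x). By the chain rule, any term containing y contributes a factor of y' = dy/dx when we differentiate it.

Move every term to one side and write the relation as F(x, y) = 0. Term by term,
  d/dx[7x^3] = 21x^2
  d/dx[-8x] = -8
  d/dx[y^3] = 3y^2·y'
  d/dx[-8y] = -8·y'

The pieces without y' make up ∂F/∂x and the coefficient of y' is ∂F/∂y:
  ∂F/∂x = 21x^2 - 8,
  ∂F/∂y = 3y^2 - 8.

Since d/dx[F] = ∂F/∂x + (∂F/∂y)·y' = 0, solve for y':
  (∂F/∂y)·y' = -∂F/∂x
  dy/dx = -(∂F/∂x)/(∂F/∂y) = -(21x^2 - 8)/(3y^2 - 8) = (8 - 21x^2)/(3y^2 - 8)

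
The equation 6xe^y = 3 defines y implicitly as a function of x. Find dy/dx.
Apply d/dx to both sides, remembering that y depends on x. Each occurrence of y therefore brings in a y' = dy/dx via the chain rule.

With F(x, y) equal to the left-hand side minus the right, differentiate F term by term:
  d/dx[6x·e^(y)] = 6x·y'·e^(y) + 6e^(y)
  d/dx[-3] = 0
Adding these up, d/dx[F] = 0 becomes
  (6e^(y)) + (6x·e^(y))·y' = 0,
so isolating y',
  dy/dx = -(6e^(y))/(6x·e^(y)) = -1/x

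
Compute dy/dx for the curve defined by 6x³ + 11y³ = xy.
Differentiate the relation implicitly: treat y = y(x) and apply the chain rule, so every y-derivative picks up a y' = dy/dx factor.

With everything moved to the left-hand side, differentiate term by term:
  d/dx[6x^3] = 18x^2
  d/dx[-xy] = -x·y' - y
  d/dx[11y^3] = 33y^2·y'

Separating the contributions that come from x directly and those that come through y:
  without y':      18x^2 - y
  multiplying y':  -x + 33y^2

so (18x^2 - y) + (-x + 33y^2)·y' = 0, and therefore
  dy/dx = -(18x^2 - y)/(-x + 33y^2) = (18x^2 - y)/(x - 33y^2)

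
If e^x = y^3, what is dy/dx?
Take d/dx of both sides. Since y is implicitly a function of x, the chain rule attaches a y' = dy/dx factor whenever we differentiate through y.

Set F(x, y) = (left side) − (right side), so the curve is F = 0. Differentiating each term of F:
  d/dx[-y^3] = -3y^2·y'
  d/dx[e^(x)] = e^(x)

Collecting, the y'-free part is the partial derivative in x and the y' coefficient is the partial derivative in y:
  ∂F/∂x = e^(x)
  ∂F/∂y = -3y^2

so d/dx[F(x, y(x))] = ∂F/∂x + (∂F/∂y)·y' = 0. Rearranging,
  dy/dx = -(∂F/∂x)/(∂F/∂y) = -(e^(x))/(-3y^2) = e^(x)/(3y^2)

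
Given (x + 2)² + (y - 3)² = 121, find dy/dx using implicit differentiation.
Apply d/dx to both sides, remembering that y depends on x. Each occurrence of y therefore brings in a y' = dy/dx via the chain rule.

With F(x, y) equal to the left-hand side minus the right, differentiate F term by term:
  d/dx[(x + 2)^2] = 2x + 4
  d/dx[(y - 3)^2] = 2·y'(y - 3)
  d/dx[-121] = 0
Adding these up, d/dx[F] = 0 becomes
  (2x + 4) + (2y - 6)·y' = 0,
so isolating y',
  dy/dx = -(2x + 4)/(2y - 6) = (-x - 2)/(y - 3)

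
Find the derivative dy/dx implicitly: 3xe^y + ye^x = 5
Apply d/dx to both sides, remembering that y depends on x. Each occurrence of y therefore brings in a y' = dy/dx via the chain rule.

With F(x, y) equal to the left-hand side minus the right, differentiate F term by term:
  d/dx[3x·e^(y)] = 3x·y'·e^(y) + 3e^(y)
  d/dx[y·e^(x)] = y·e^(x) + y'·e^(x)
  d/dx[-5] = 0
Adding these up, d/dx[F] = 0 becomes
  (y·e^(x) + 3e^(y)) + (3x·e^(y) + e^(x))·y' = 0,
so isolating y',
  dy/dx = -(y·e^(x) + 3e^(y))/(3x·e^(y) + e^(x)) = (-y·e^(x) - 3e^(y))/(3x·e^(y) + e^(x))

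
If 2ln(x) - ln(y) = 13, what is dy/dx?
Differentiate the relation implicitly: treat y = y(x) and apply the chain rule, so every y-derivative picks up a y' = dy/dx factor.

With everything moved to the left-hand side, differentiate term by term:
  d/dx[2ln(x)] = 2/x
  d/dx[-ln(y)] = -y'/y
  d/dx[-13] = 0

Separating the contributions that come from x directly and those that come through y:
  without y':      2/x
  multiplying y':  -1/y

so (2/x) + (-1/y)·y' = 0, and therefore
  dy/dx = -(2/x)/(-1/y) = 2y/x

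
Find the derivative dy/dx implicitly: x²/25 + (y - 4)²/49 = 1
Differentiate both sides with respect to x, treating y as y(x). By the chain rule, any term containing y contributes a factor of y' = dy/dx when we differentiate it.

Move every term to one side and write the relation as F(x, y) = 0. Term by term,
  d/dx[x^2/25] = 2x/25
  d/dx[(y - 4)^2/49] = 2·y'(y - 4)/49
  d/dx[-1] = 0

The pieces without y' make up ∂F/∂x and the coefficient of y' is ∂F/∂y:
  ∂F/∂x = 2x/25,
  ∂F/∂y = 2y/49 - 8/49.

Since d/dx[F] = ∂F/∂x + (∂F/∂y)·y' = 0, solve for y':
  (∂F/∂y)·y' = -∂F/∂x
  dy/dx = -(∂F/∂x)/(∂F/∂y) = -(2x/25)/(2y/49 - 8/49)
        = -(2x/25)/(2(y - 4)/49) = -49x/(25y - 100)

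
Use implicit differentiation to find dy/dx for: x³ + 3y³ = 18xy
Apply d/dx to both sides, remembering that y depends on x. Each occurrence of y therefore brings in a y' = dy/dx via the chain rule.

With F(x, y) equal to the left-hand side minus the right, differentiate F term by term:
  d/dx[x^3] = 3x^2
  d/dx[-18xy] = -18x·y' - 18y
  d/dx[3y^3] = 9y^2·y'
Adding these up, d/dx[F] = 0 becomes
  (3x^2 - 18y) + (-18x + 9y^2)·y' = 0,
so isolating y',
  dy/dx = -(3x^2 - 18y)/(-18x + 9y^2) = (x^2 - 6y)/(3(2x - y^2))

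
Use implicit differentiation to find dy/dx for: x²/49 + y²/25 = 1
Differentiate both sides with respect to x, treating y as y(x). By the chain rule, any term containing y contributes a factor of y' = dy/dx when we differentiate it.

Move every term to one side and write the relation as F(x, y) = 0. Term by term,
  d/dx[x^2/49] = 2x/49
  d/dx[y^2/25] = 2y·y'/25
  d/dx[-1] = 0

The pieces without y' make up ∂F/∂x and the coefficient of y' is ∂F/∂y:
  ∂F/∂x = 2x/49,
  ∂F/∂y = 2y/25.

Since d/dx[F] = ∂F/∂x + (∂F/∂y)·y' = 0, solve for y':
  (∂F/∂y)·y' = -∂F/∂x
  dy/dx = -(∂F/∂x)/(∂F/∂y) = -(2x/49)/(2y/25) = -25x/(49y)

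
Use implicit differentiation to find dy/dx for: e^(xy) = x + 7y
Differentiate both sides with respect to x, treating y as y(x). By the chain rule, any term containing y contributes a factor of y' = dy/dx when we differentiate it.

Move every term to one side and write the relation as F(x, y) = 0. Term by term,
  d/dx[-x] = -1
  d/dx[-7y] = -7·y'
  d/dx[e^(xy)] = (x·y' + y)·e^(xy)

The pieces without y' make up ∂F/∂x and the coefficient of y' is ∂F/∂y:
  ∂F/∂x = y·e^(xy) - 1,
  ∂F/∂y = x·e^(xy) - 7.

Since d/dx[F] = ∂F/∂x + (∂F/∂y)·y' = 0, solve for y':
  (∂F/∂y)·y' = -∂F/∂x
  dy/dx = -(∂F/∂x)/(∂F/∂y) = -(y·e^(xy) - 1)/(x·e^(xy) - 7) = (-y·e^(xy) + 1)/(x·e^(xy) - 7)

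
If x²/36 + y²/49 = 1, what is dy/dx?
Differentiate the relation implicitly: treat y = y(x) and apply the chain rule, so every y-derivative picks up a y' = dy/dx factor.

With everything moved to the left-hand side, differentiate term by term:
  d/dx[x^2/36] = x/18
  d/dx[y^2/49] = 2y·y'/49
  d/dx[-1] = 0

Separating the contributions that come from x directly and those that come through y:
  without y':      x/18
  multiplying y':  2y/49

so (x/18) + (2y/49)·y' = 0, and therefore
  dy/dx = -(x/18)/(2y/49) = -49x/(36y)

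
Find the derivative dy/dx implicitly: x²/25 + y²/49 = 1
Apply d/dx to both sides, remembering that y depends on x. Each occurrence of y therefore brings in a y' = dy/dx via the chain rule.

With F(x, y) equal to the left-hand side minus the right, differentiate F term by term:
  d/dx[x^2/25] = 2x/25
  d/dx[y^2/49] = 2y·y'/49
  d/dx[-1] = 0
Adding these up, d/dx[F] = 0 becomes
  (2x/25) + (2y/49)·y' = 0,
so isolating y',
  dy/dx = -(2x/25)/(2y/49) = -49x/(25y)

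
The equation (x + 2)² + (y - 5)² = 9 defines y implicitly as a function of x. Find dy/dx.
Take d/dx of both sides. Since y is implicitly a function of x, the chain rule attaches a y' = dy/dx factor whenever we differentiate through y.

Set F(x, y) = (left side) − (right side), so the curve is F = 0. Differentiating each term of F:
  d/dx[(x + 2)^2] = 2x + 4
  d/dx[(y - 5)^2] = 2·y'(y - 5)
  d/dx[-9] = 0

Collecting, the y'-free part is the partial derivative in x and the y' coefficient is the partial derivative in y:
  ∂F/∂x = 2x + 4
  ∂F/∂y = 2y - 10

so d/dx[F(x, y(x))] = ∂F/∂x + (∂F/∂y)·y' = 0. Rearranging,
  dy/dx = -(∂F/∂x)/(∂F/∂y) = -(2x + 4)/(2y - 10) = (-x - 2)/(y - 5)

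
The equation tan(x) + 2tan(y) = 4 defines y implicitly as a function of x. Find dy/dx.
Apply d/dx to both sides, remembering that y depends on x. Each occurrence of y therefore brings in a y' = dy/dx via the chain rule.

With F(x, y) equal to the left-hand side minus the right, differentiate F term by term:
  d/dx[tan(x)] = tan(x)^2 + 1
  d/dx[2tan(y)] = 2·y'(tan(y)^2 + 1)
  d/dx[-4] = 0
Adding these up, d/dx[F] = 0 becomes
  (tan(x)^2 + 1) + (2tan(y)^2 + 2)·y' = 0,
so isolating y',
  dy/dx = -(tan(x)^2 + 1)/(2tan(y)^2 + 2) = -cos(y)^2/(2cos(x)^2)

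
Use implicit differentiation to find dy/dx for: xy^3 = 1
Take d/dx of both sides. Since y is implicitly a function of x, the chain rule attaches a y' = dy/dx factor whenever we differentiate through y.

Set F(x, y) = (left side) − (right side), so the curve is F = 0. Differentiating each term of F:
  d/dx[xy^3] = 3xy^2·y' + y^3
  d/dx[-1] = 0

Collecting, the y'-free part is the partial derivative in x and the y' coefficient is the partial derivative in y:
  ∂F/∂x = y^3
  ∂F/∂y = 3xy^2

so d/dx[F(x, y(x))] = ∂F/∂x + (∂F/∂y)·y' = 0. Rearranging,
  dy/dx = -(∂F/∂x)/(∂F/∂y) = -(y^3)/(3xy^2) = -y/(3x)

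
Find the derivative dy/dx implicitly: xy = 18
Take d/dx of both sides. Since y is implicitly a function of x, the chain rule attaches a y' = dy/dx factor whenever we differentiate through y.

Set F(x, y) = (left side) − (right side), so the curve is F = 0. Differentiating each term of F:
  d/dx[xy] = x·y' + y
  d/dx[-18] = 0

Collecting, the y'-free part is the partial derivative in x and the y' coefficient is the partial derivative in y:
  ∂F/∂x = y
  ∂F/∂y = x

so d/dx[F(x, y(x))] = ∂F/∂x + (∂F/∂y)·y' = 0. Rearranging,
  dy/dx = -(∂F/∂x)/(∂F/∂y) = -(y)/(x) = -y/x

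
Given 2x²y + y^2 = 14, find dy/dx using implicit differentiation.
Differentiate the relation implicitly: treat y = y(x) and apply the chain rule, so every y-derivative picks up a y' = dy/dx factor.

With everything moved to the left-hand side, differentiate term by term:
  d/dx[2x^2y] = 2x^2·y' + 4xy
  d/dx[y^2] = 2y·y'
  d/dx[-14] = 0

Separating the contributions that come from x directly and those that come through y:
  without y':      4xy
  multiplying y':  2x^2 + 2y

so (4xy) + (2x^2 + 2y)·y' = 0, and therefore
  dy/dx = -(4xy)/(2x^2 + 2y) = -2xy/(x^2 + y)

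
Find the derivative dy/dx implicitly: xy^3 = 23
Apply d/dx to both sides, remembering that y depends on x. Each occurrence of y therefore brings in a y' = dy/dx via the chain rule.

With F(x, y) equal to the left-hand side minus the right, differentiate F term by term:
  d/dx[xy^3] = 3xy^2·y' + y^3
  d/dx[-23] = 0
Adding these up, d/dx[F] = 0 becomes
  (y^3) + (3xy^2)·y' = 0,
so isolating y',
  dy/dx = -(y^3)/(3xy^2) = -y/(3x)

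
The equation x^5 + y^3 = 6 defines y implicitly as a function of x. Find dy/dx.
Take d/dx of both sides. Since y is implicitly a function of x, the chain rule attaches a y' = dy/dx factor whenever we differentiate through y.

Set F(x, y) = (left side) − (right side), so the curve is F = 0. Differentiating each term of F:
  d/dx[x^5] = 5x^4
  d/dx[y^3] = 3y^2·y'
  d/dx[-6] = 0

Collecting, the y'-free part is the partial derivative in x and the y' coefficient is the partial derivative in y:
  ∂F/∂x = 5x^4
  ∂F/∂y = 3y^2

so d/dx[F(x, y(x))] = ∂F/∂x + (∂F/∂y)·y' = 0. Rearranging,
  dy/dx = -(∂F/∂x)/(∂F/∂y) = -(5x^4)/(3y^2) = -5x^4/(3y^2)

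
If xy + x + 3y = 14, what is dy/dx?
Take d/dx of both sides. Since y is implicitly a function of x, the chain rule attaches a y' = dy/dx factor whenever we differentiate through y.

Set F(x, y) = (left side) − (right side), so the curve is F = 0. Differentiating each term of F:
  d/dx[xy] = x·y' + y
  d/dx[x] = 1
  d/dx[3y] = 3·y'
  d/dx[-14] = 0

Collecting, the y'-free part is the partial derivative in x and the y' coefficient is the partial derivative in y:
  ∂F/∂x = y + 1
  ∂F/∂y = x + 3

so d/dx[F(x, y(x))] = ∂F/∂x + (∂F/∂y)·y' = 0. Rearranging,
  dy/dx = -(∂F/∂x)/(∂F/∂y) = -(y + 1)/(x + 3) = (-y - 1)/(x + 3)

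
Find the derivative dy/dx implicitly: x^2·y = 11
Take d/dx of both sides. Since y is implicitly a function of x, the chain rule attaches a y' = dy/dx factor whenever we differentiate through y.

Set F(x, y) = (left side) − (right side), so the curve is F = 0. Differentiating each term of F:
  d/dx[x^2y] = x^2·y' + 2xy
  d/dx[-11] = 0

Collecting, the y'-free part is the partial derivative in x and the y' coefficient is the partial derivative in y:
  ∂F/∂x = 2xy
  ∂F/∂y = x^2

so d/dx[F(x, y(x))] = ∂F/∂x + (∂F/∂y)·y' = 0. Rearranging,
  dy/dx = -(∂F/∂x)/(∂F/∂y) = -(2xy)/(x^2) = -2y/x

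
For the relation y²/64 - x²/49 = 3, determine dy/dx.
Apply d/dx to both sides, remembering that y depends on x. Each occurrence of y therefore brings in a y' = dy/dx via the chain rule.

With F(x, y) equal to the left-hand side minus the right, differentiate F term by term:
  d/dx[-x^2/49] = -2x/49
  d/dx[y^2/64] = y·y'/32
  d/dx[-3] = 0
Adding these up, d/dx[F] = 0 becomes
  (-2x/49) + (y/32)·y' = 0,
so isolating y',
  dy/dx = -(-2x/49)/(y/32) = 64x/(49y)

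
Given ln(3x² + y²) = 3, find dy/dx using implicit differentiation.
Differentiate the relation implicitly: treat y = y(x) and apply the chain rule, so every y-derivative picks up a y' = dy/dx factor.

With everything moved to the left-hand side, differentiate term by term:
  d/dx[ln(3x^2 + y^2)] = (6x + 2y·y')/(3x^2 + y^2)
  d/dx[-3] = 0

Separating the contributions that come from x directly and those that come through y:
  without y':      6x/(3x^2 + y^2)
  multiplying y':  2y/(3x^2 + y^2)

so (6x/(3x^2 + y^2)) + (2y/(3x^2 + y^2))·y' = 0, and therefore
  dy/dx = -(6x/(3x^2 + y^2))/(2y/(3x^2 + y^2)) = -3x/y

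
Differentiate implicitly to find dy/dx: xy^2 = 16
Differentiate the relation implicitly: treat y = y(x) and apply the chain rule, so every y-derivative picks up a y' = dy/dx factor.

With everything moved to the left-hand side, differentiate term by term:
  d/dx[xy^2] = 2xy·y' + y^2
  d/dx[-16] = 0

Separating the contributions that come from x directly and those that come through y:
  without y':      y^2
  multiplying y':  2xy

so (y^2) + (2xy)·y' = 0, and therefore
  dy/dx = -(y^2)/(2xy) = -y/(2x)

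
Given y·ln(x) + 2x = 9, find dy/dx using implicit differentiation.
Take d/dx of both sides. Since y is implicitly a function of x, the chain rule attaches a y' = dy/dx factor whenever we differentiate through y.

Set F(x, y) = (left side) − (right side), so the curve is F = 0. Differentiating each term of F:
  d/dx[2x] = 2
  d/dx[y·ln(x)] = y'·ln(x) + y/x
  d/dx[-9] = 0

Collecting, the y'-free part is the partial derivative in x and the y' coefficient is the partial derivative in y:
  ∂F/∂x = 2 + y/x
  ∂F/∂y = ln(x)

so d/dx[F(x, y(x))] = ∂F/∂x + (∂F/∂y)·y' = 0. Rearranging,
  dy/dx = -(∂F/∂x)/(∂F/∂y) = -(2 + y/x)/(ln(x))
        = -((2x + y)/x)/(ln(x)) = (-2x - y)/(x·ln(x))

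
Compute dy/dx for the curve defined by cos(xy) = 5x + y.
Differentiate both sides with respect to x, treating y as y(x). By the chain rule, any term containing y contributes a factor of y' = dy/dx when we differentiate it.

Move every term to one side and write the relation as F(x, y) = 0. Term by term,
  d/dx[-5x] = -5
  d/dx[-y] = -y'
  d/dx[cos(xy)] = -(x·y' + y)·sin(xy)

The pieces without y' make up ∂F/∂x and the coefficient of y' is ∂F/∂y:
  ∂F/∂x = -y·sin(xy) - 5,
  ∂F/∂y = -x·sin(xy) - 1.

Since d/dx[F] = ∂F/∂x + (∂F/∂y)·y' = 0, solve for y':
  (∂F/∂y)·y' = -∂F/∂x
  dy/dx = -(∂F/∂x)/(∂F/∂y) = -(-y·sin(xy) - 5)/(-x·sin(xy) - 1) = -(y·sin(xy) + 5)/(x·sin(xy) + 1)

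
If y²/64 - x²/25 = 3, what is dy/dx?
Differentiate the relation implicitly: treat y = y(x) and apply the chain rule, so every y-derivative picks up a y' = dy/dx factor.

With everything moved to the left-hand side, differentiate term by term:
  d/dx[-x^2/25] = -2x/25
  d/dx[y^2/64] = y·y'/32
  d/dx[-3] = 0

Separating the contributions that come from x directly and those that come through y:
  without y':      -2x/25
  multiplying y':  y/32

so (-2x/25) + (y/32)·y' = 0, and therefore
  dy/dx = -(-2x/25)/(y/32) = 64x/(25y)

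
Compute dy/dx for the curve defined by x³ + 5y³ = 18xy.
Differentiate the relation implicitly: treat y = y(x) and apply the chain rule, so every y-derivative picks up a y' = dy/dx factor.

With everything moved to the left-hand side, differentiate term by term:
  d/dx[x^3] = 3x^2
  d/dx[-18xy] = -18x·y' - 18y
  d/dx[5y^3] = 15y^2·y'

Separating the contributions that come from x directly and those that come through y:
  without y':      3x^2 - 18y
  multiplying y':  -18x + 15y^2

so (3x^2 - 18y) + (-18x + 15y^2)·y' = 0, and therefore
  dy/dx = -(3x^2 - 18y)/(-18x + 15y^2) = (x^2 - 6y)/(6x - 5y^2)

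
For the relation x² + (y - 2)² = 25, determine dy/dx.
Differentiate the relation implicitly: treat y = y(x) and apply the chain rule, so every y-derivative picks up a y' = dy/dx factor.

With everything moved to the left-hand side, differentiate term by term:
  d/dx[x^2] = 2x
  d/dx[(y - 2)^2] = 2·y'(y - 2)
  d/dx[-25] = 0

Separating the contributions that come from x directly and those that come through y:
  without y':      2x
  multiplying y':  2y - 4

so (2x) + (2y - 4)·y' = 0, and therefore
  dy/dx = -(2x)/(2y - 4) = -x/(y - 2)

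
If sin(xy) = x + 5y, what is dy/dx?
Apply d/dx to both sides, remembering that y depends on x. Each occurrence of y therefore brings in a y' = dy/dx via the chain rule.

With F(x, y) equal to the left-hand side minus the right, differentiate F term by term:
  d/dx[-x] = -1
  d/dx[-5y] = -5·y'
  d/dx[sin(xy)] = (x·y' + y)·cos(xy)
Adding these up, d/dx[F] = 0 becomes
  (y·cos(xy) - 1) + (x·cos(xy) - 5)·y' = 0,
so isolating y',
  dy/dx = -(y·cos(xy) - 1)/(x·cos(xy) - 5) = (-y·cos(xy) + 1)/(x·cos(xy) - 5)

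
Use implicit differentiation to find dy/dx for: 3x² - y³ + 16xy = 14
Take d/dx of both sides. Since y is implicitly a function of x, the chain rule attaches a y' = dy/dx factor whenever we differentiate through y.

Set F(x, y) = (left side) − (right side), so the curve is F = 0. Differentiating each term of F:
  d/dx[3x^2] = 6x
  d/dx[16xy] = 16x·y' + 16y
  d/dx[-y^3] = -3y^2·y'
  d/dx[-14] = 0

Collecting, the y'-free part is the partial derivative in x and the y' coefficient is the partial derivative in y:
  ∂F/∂x = 6x + 16y
  ∂F/∂y = 16x - 3y^2

so d/dx[F(x, y(x))] = ∂F/∂x + (∂F/∂y)·y' = 0. Rearranging,
  dy/dx = -(∂F/∂x)/(∂F/∂y) = -(6x + 16y)/(16x - 3y^2) = 2(-3x - 8y)/(16x - 3y^2)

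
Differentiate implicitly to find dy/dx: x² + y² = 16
Differentiate the relation implicitly: treat y = y(x) and apply the chain rule, so every y-derivative picks up a y' = dy/dx factor.

With everything moved to the left-hand side, differentiate term by term:
  d/dx[x^2] = 2x
  d/dx[y^2] = 2y·y'
  d/dx[-16] = 0

Separating the contributions that come from x directly and those that come through y:
  without y':      2x
  multiplying y':  2y

so (2x) + (2y)·y' = 0, and therefore
  dy/dx = -(2x)/(2y) = -x/y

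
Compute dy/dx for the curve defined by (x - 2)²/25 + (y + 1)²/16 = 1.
Differentiate the relation implicitly: treat y = y(x) and apply the chain rule, so every y-derivative picks up a y' = dy/dx factor.

With everything moved to the left-hand side, differentiate term by term:
  d/dx[(x - 2)^2/25] = 2x/25 - 4/25
  d/dx[(y + 1)^2/16] = y'(y + 1)/8
  d/dx[-1] = 0

Separating the contributions that come from x directly and those that come through y:
  without y':      2x/25 - 4/25
  multiplying y':  y/8 + 1/8

so (2x/25 - 4/25) + (y/8 + 1/8)·y' = 0, and therefore
  dy/dx = -(2x/25 - 4/25)/(y/8 + 1/8)
        = -(2(x - 2)/25)/((y + 1)/8) = 16(2 - x)/(25(y + 1))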